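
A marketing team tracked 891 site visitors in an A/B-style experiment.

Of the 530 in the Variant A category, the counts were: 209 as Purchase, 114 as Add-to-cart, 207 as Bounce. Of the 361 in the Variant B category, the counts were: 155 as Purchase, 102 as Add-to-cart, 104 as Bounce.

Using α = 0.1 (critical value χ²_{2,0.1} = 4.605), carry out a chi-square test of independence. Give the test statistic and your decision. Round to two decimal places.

Row totals: 530, 361. Column totals: 364, 216, 311. Grand total N = 891.
Expected counts (row total × column total / N):
  Variant A, Purchase: 530×364/891 = 216.521
  Variant A, Add-to-cart: 530×216/891 = 128.485
  Variant A, Bounce: 530×311/891 = 184.994
  Variant B, Purchase: 361×364/891 = 147.479
  Variant B, Add-to-cart: 361×216/891 = 87.515
  Variant B, Bounce: 361×311/891 = 126.006
Contributions (O − E)²/E:
  (209 − 216.521)²/216.521 = 0.2612
  (114 − 128.485)²/128.485 = 1.6330
  (207 − 184.994)²/184.994 = 2.6177
  (155 − 147.479)²/147.479 = 0.3835
  (102 − 87.515)²/87.515 = 2.3975
  (104 − 126.006)²/126.006 = 3.8432
χ² = 0.2612 + 1.6330 + 2.6177 + 0.3835 + 2.3975 + 3.8432 = 11.14
df = (2−1)(3−1) = 2. Since 11.14 > 4.605, reject the null hypothesis of independence at α = 0.1.

11.14; reject H₀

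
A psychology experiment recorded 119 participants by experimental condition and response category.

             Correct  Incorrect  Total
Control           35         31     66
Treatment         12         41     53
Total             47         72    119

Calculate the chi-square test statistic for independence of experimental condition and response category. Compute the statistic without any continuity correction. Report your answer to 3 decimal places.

Grand total N = 119.
Expected counts (row total × column total / N):
  Control, Correct: 66×47/119 = 26.0672
  Control, Incorrect: 66×72/119 = 39.9328
  Treatment, Correct: 53×47/119 = 20.9328
  Treatment, Incorrect: 53×72/119 = 32.0672
Contributions (O − E)²/E:
  (35 − 26.0672)²/26.0672 = 3.0611
  (31 − 39.9328)²/39.9328 = 1.9982
  (12 − 20.9328)²/20.9328 = 3.8120
  (41 − 32.0672)²/32.0672 = 2.4884
χ² = 3.0611 + 1.9982 + 3.8120 + 2.4884 = 11.360

11.360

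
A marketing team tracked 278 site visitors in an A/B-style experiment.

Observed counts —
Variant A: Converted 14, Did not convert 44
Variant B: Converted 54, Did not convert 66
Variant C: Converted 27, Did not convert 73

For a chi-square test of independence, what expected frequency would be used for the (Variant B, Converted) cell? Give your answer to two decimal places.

Row total (Variant B) = 120; column total (Converted) = 95; grand total N = 278.
Expected count = (row total × column total) / N = 120 × 95 / 278 = 41.01.

41.01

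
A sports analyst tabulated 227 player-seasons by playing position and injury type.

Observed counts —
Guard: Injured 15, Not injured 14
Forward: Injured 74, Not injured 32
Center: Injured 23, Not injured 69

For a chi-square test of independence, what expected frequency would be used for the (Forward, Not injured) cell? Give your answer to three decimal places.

Row total (Forward) = 106; column total (Not injured) = 115; grand total N = 227.
Expected count = (row total × column total) / N = 106 × 115 / 227 = 53.700.

53.700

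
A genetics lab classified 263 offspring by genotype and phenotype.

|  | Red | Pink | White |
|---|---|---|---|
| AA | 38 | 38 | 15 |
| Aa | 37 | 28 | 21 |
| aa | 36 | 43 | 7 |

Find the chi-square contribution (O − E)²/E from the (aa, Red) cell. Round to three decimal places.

0.002

Row total (aa) = 86; column total (Red) = 111; N = 263.
Expected count E = 86 × 111 / 263 = 36.2966.
Contribution = (O − E)²/E = (36 − 36.2966)² / 36.2966 = 0.002.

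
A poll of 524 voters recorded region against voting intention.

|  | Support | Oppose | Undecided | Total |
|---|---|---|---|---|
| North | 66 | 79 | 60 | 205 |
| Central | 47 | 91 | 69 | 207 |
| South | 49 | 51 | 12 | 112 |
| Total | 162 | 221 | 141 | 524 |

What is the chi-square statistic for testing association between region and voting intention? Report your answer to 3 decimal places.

26.205

Grand total N = 524.
Expected counts (row total × column total / N):
  North, Support: 205×162/524 = 63.3779
  North, Oppose: 205×221/524 = 86.4599
  North, Undecided: 205×141/524 = 55.1622
  Central, Support: 207×162/524 = 63.9962
  Central, Oppose: 207×221/524 = 87.3034
  Central, Undecided: 207×141/524 = 55.7004
  South, Support: 112×162/524 = 34.6260
  South, Oppose: 112×221/524 = 47.2366
  South, Undecided: 112×141/524 = 30.1374
Contributions (O − E)²/E:
  (66 − 63.3779)²/63.3779 = 0.1085
  (79 − 86.4599)²/86.4599 = 0.6437
  (60 − 55.1622)²/55.1622 = 0.4243
  (47 − 63.9962)²/63.9962 = 4.5139
  (91 − 87.3034)²/87.3034 = 0.1565
  (69 − 55.7004)²/55.7004 = 3.1755
  (49 − 34.6260)²/34.6260 = 5.9670
  (51 − 47.2366)²/47.2366 = 0.2998
  (12 − 30.1374)²/30.1374 = 10.9155
χ² = 0.1085 + 0.6437 + 0.4243 + 4.5139 + 0.1565 + 3.1755 + 5.9670 + 0.2998 + 10.9155 = 26.205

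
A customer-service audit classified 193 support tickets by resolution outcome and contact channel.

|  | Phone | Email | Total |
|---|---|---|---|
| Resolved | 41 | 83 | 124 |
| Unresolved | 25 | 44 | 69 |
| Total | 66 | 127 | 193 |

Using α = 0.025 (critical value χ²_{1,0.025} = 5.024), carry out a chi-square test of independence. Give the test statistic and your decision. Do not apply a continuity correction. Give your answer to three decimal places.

0.198; fail to reject H₀

Grand total N = 193.
Expected counts (row total × column total / N):
  Resolved, Phone: 124×66/193 = 42.4041
  Resolved, Email: 124×127/193 = 81.5959
  Unresolved, Phone: 69×66/193 = 23.5959
  Unresolved, Email: 69×127/193 = 45.4041
Contributions (O − E)²/E:
  (41 − 42.4041)²/42.4041 = 0.0465
  (83 − 81.5959)²/81.5959 = 0.0242
  (25 − 23.5959)²/23.5959 = 0.0836
  (44 − 45.4041)²/45.4041 = 0.0434
χ² = 0.0465 + 0.0242 + 0.0836 + 0.0434 = 0.198
df = (2−1)(2−1) = 1. Since 0.198 < 5.024, fail to reject the null hypothesis of independence at α = 0.025.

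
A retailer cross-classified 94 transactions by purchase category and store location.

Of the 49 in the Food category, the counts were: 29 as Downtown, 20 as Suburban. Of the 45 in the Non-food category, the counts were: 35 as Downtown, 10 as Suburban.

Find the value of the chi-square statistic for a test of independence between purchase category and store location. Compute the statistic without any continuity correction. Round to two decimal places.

Row totals: 49, 45. Column totals: 64, 30. Grand total N = 94.
Expected counts (row total × column total / N):
  Food, Downtown: 49×64/94 = 33.362
  Food, Suburban: 49×30/94 = 15.638
  Non-food, Downtown: 45×64/94 = 30.638
  Non-food, Suburban: 45×30/94 = 14.362
Contributions (O − E)²/E:
  (29 − 33.362)²/33.362 = 0.5703
  (20 − 15.638)²/15.638 = 1.2167
  (35 − 30.638)²/30.638 = 0.6210
  (10 − 14.362)²/14.362 = 1.3248
χ² = 0.5703 + 1.2167 + 0.6210 + 1.3248 = 3.73

3.73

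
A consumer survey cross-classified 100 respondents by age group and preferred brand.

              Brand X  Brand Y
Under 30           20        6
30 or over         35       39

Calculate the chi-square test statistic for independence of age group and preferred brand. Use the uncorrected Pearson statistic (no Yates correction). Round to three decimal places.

Row totals: 26, 74. Column totals: 55, 45. Grand total N = 100.
Expected counts (row total × column total / N):
  Under 30, Brand X: 26×55/100 = 14.3000
  Under 30, Brand Y: 26×45/100 = 11.7000
  30 or over, Brand X: 74×55/100 = 40.7000
  30 or over, Brand Y: 74×45/100 = 33.3000
Contributions (O − E)²/E:
  (20 − 14.3000)²/14.3000 = 2.2720
  (6 − 11.7000)²/11.7000 = 2.7769
  (35 − 40.7000)²/40.7000 = 0.7983
  (39 − 33.3000)²/33.3000 = 0.9757
χ² = 2.2720 + 2.7769 + 0.7983 + 0.9757 = 6.823

6.823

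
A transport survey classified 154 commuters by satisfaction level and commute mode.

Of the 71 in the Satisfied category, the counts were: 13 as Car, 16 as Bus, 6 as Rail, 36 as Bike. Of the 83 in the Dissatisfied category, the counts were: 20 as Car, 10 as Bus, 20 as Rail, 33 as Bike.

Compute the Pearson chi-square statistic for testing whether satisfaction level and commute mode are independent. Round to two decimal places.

9.66

Row totals: 71, 83. Column totals: 33, 26, 26, 69. Grand total N = 154.
Expected counts (row total × column total / N):
  Satisfied, Car: 71×33/154 = 15.214
  Satisfied, Bus: 71×26/154 = 11.987
  Satisfied, Rail: 71×26/154 = 11.987
  Satisfied, Bike: 71×69/154 = 31.812
  Dissatisfied, Car: 83×33/154 = 17.786
  Dissatisfied, Bus: 83×26/154 = 14.013
  Dissatisfied, Rail: 83×26/154 = 14.013
  Dissatisfied, Bike: 83×69/154 = 37.188
Contributions (O − E)²/E:
  (13 − 15.214)²/15.214 = 0.3222
  (16 − 11.987)²/11.987 = 1.3435
  (6 − 11.987)²/11.987 = 2.9903
  (36 − 31.812)²/31.812 = 0.5513
  (20 − 17.786)²/17.786 = 0.2756
  (10 − 14.013)²/14.013 = 1.1492
  (20 − 14.013)²/14.013 = 2.5579
  (33 − 37.188)²/37.188 = 0.4716
χ² = 0.3222 + 1.3435 + 2.9903 + 0.5513 + 0.2756 + 1.1492 + 2.5579 + 0.4716 = 9.66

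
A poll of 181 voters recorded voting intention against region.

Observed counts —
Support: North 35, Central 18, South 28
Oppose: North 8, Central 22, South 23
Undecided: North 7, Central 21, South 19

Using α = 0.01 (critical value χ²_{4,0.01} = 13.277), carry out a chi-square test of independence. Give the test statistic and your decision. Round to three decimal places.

19.395; reject H₀

Row totals: 81, 53, 47. Column totals: 50, 61, 70. Grand total N = 181.
Expected counts (row total × column total / N):
  Support, North: 81×50/181 = 22.3757
  Support, Central: 81×61/181 = 27.2983
  Support, South: 81×70/181 = 31.3260
  Oppose, North: 53×50/181 = 14.6409
  Oppose, Central: 53×61/181 = 17.8619
  Oppose, South: 53×70/181 = 20.4972
  Undecided, North: 47×50/181 = 12.9834
  Undecided, Central: 47×61/181 = 15.8398
  Undecided, South: 47×70/181 = 18.1768
Contributions (O − E)²/E:
  (35 − 22.3757)²/22.3757 = 7.1226
  (18 − 27.2983)²/27.2983 = 3.1672
  (28 − 31.3260)²/31.3260 = 0.3531
  (8 − 14.6409)²/14.6409 = 3.0122
  (22 − 17.8619)²/17.8619 = 0.9587
  (23 − 20.4972)²/20.4972 = 0.3056
  (7 − 12.9834)²/12.9834 = 2.7574
  (21 − 15.8398)²/15.8398 = 1.6811
  (19 − 18.1768)²/18.1768 = 0.0373
χ² = 7.1226 + 3.1672 + 0.3531 + 3.0122 + 0.9587 + 0.3056 + 2.7574 + 1.6811 + 0.0373 = 19.395
df = (3−1)(3−1) = 4. Since 19.395 > 13.277, reject the null hypothesis of independence at α = 0.01.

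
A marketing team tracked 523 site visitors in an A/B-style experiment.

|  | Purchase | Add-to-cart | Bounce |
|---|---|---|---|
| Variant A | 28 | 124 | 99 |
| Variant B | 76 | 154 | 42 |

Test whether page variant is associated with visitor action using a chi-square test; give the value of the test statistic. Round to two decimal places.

Row totals: 251, 272. Column totals: 104, 278, 141. Grand total N = 523.
Expected counts (row total × column total / N):
  Variant A, Purchase: 251×104/523 = 49.912
  Variant A, Add-to-cart: 251×278/523 = 133.419
  Variant A, Bounce: 251×141/523 = 67.669
  Variant B, Purchase: 272×104/523 = 54.088
  Variant B, Add-to-cart: 272×278/523 = 144.581
  Variant B, Bounce: 272×141/523 = 73.331
Contributions (O − E)²/E:
  (28 − 49.912)²/49.912 = 9.6196
  (124 − 133.419)²/133.419 = 0.6650
  (99 − 67.669)²/67.669 = 14.5064
  (76 − 54.088)²/54.088 = 8.8769
  (154 − 144.581)²/144.581 = 0.6136
  (42 − 73.331)²/73.331 = 13.3863
χ² = 9.6196 + 0.6650 + 14.5064 + 8.8769 + 0.6136 + 13.3863 = 47.67

47.67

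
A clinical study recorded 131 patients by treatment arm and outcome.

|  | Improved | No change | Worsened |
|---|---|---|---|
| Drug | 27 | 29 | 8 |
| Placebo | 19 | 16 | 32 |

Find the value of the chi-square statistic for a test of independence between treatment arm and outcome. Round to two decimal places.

Row totals: 64, 67. Column totals: 46, 45, 40. Grand total N = 131.
Expected counts (row total × column total / N):
  Drug, Improved: 64×46/131 = 22.473
  Drug, No change: 64×45/131 = 21.985
  Drug, Worsened: 64×40/131 = 19.542
  Placebo, Improved: 67×46/131 = 23.527
  Placebo, No change: 67×45/131 = 23.015
  Placebo, Worsened: 67×40/131 = 20.458
Contributions (O − E)²/E:
  (27 − 22.473)²/22.473 = 0.9119
  (29 − 21.985)²/21.985 = 2.2384
  (8 − 19.542)²/19.542 = 6.8170
  (19 − 23.527)²/23.527 = 0.8711
  (16 − 23.015)²/23.015 = 2.1382
  (32 − 20.458)²/20.458 = 6.5118
χ² = 0.9119 + 2.2384 + 6.8170 + 0.8711 + 2.1382 + 6.5118 = 19.49

19.49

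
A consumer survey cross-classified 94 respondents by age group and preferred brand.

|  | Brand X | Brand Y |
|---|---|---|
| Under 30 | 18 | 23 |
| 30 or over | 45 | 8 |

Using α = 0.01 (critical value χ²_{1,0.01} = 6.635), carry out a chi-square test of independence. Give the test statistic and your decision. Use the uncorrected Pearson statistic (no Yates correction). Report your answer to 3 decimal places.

17.584; reject H₀

Row totals: 41, 53. Column totals: 63, 31. Grand total N = 94.
Expected counts (row total × column total / N):
  Under 30, Brand X: 41×63/94 = 27.4787
  Under 30, Brand Y: 41×31/94 = 13.5213
  30 or over, Brand X: 53×63/94 = 35.5213
  30 or over, Brand Y: 53×31/94 = 17.4787
Contributions (O − E)²/E:
  (18 − 27.4787)²/27.4787 = 3.2697
  (23 − 13.5213)²/13.5213 = 6.6448
  (45 − 35.5213)²/35.5213 = 2.5293
  (8 − 17.4787)²/17.4787 = 5.1403
χ² = 3.2697 + 6.6448 + 2.5293 + 5.1403 = 17.584
df = (2−1)(2−1) = 1. Since 17.584 > 6.635, reject the null hypothesis of independence at α = 0.01.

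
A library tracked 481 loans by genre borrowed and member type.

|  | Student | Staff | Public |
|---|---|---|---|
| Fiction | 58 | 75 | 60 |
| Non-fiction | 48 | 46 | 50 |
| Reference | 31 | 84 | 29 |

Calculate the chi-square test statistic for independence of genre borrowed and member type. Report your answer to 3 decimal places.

22.469

Row totals: 193, 144, 144. Column totals: 137, 205, 139. Grand total N = 481.
Expected counts (row total × column total / N):
  Fiction, Student: 193×137/481 = 54.9709
  Fiction, Staff: 193×205/481 = 82.2557
  Fiction, Public: 193×139/481 = 55.7734
  Non-fiction, Student: 144×137/481 = 41.0146
  Non-fiction, Staff: 144×205/481 = 61.3721
  Non-fiction, Public: 144×139/481 = 41.6133
  Reference, Student: 144×137/481 = 41.0146
  Reference, Staff: 144×205/481 = 61.3721
  Reference, Public: 144×139/481 = 41.6133
Contributions (O − E)²/E:
  (58 − 54.9709)²/54.9709 = 0.1669
  (75 − 82.2557)²/82.2557 = 0.6400
  (60 − 55.7734)²/55.7734 = 0.3203
  (48 − 41.0146)²/41.0146 = 1.1897
  (46 − 61.3721)²/61.3721 = 3.8503
  (50 − 41.6133)²/41.6133 = 1.6902
  (31 − 41.0146)²/41.0146 = 2.4453
  (84 − 61.3721)²/61.3721 = 8.3429
  (29 − 41.6133)²/41.6133 = 3.8232
χ² = 0.1669 + 0.6400 + 0.3203 + 1.1897 + 3.8503 + 1.6902 + 2.4453 + 8.3429 + 3.8232 = 22.469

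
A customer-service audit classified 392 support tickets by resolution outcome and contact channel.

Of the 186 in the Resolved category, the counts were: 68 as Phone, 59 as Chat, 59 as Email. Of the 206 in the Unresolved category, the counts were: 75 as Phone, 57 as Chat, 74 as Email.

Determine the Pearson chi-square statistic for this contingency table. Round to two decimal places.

1.05

Row totals: 186, 206. Column totals: 143, 116, 133. Grand total N = 392.
Expected counts (row total × column total / N):
  Resolved, Phone: 186×143/392 = 67.852
  Resolved, Chat: 186×116/392 = 55.041
  Resolved, Email: 186×133/392 = 63.107
  Unresolved, Phone: 206×143/392 = 75.148
  Unresolved, Chat: 206×116/392 = 60.959
  Unresolved, Email: 206×133/392 = 69.893
Contributions (O − E)²/E:
  (68 − 67.852)²/67.852 = 0.0003
  (59 − 55.041)²/55.041 = 0.2848
  (59 − 63.107)²/63.107 = 0.2673
  (75 − 75.148)²/75.148 = 0.0003
  (57 − 60.959)²/60.959 = 0.2571
  (74 − 69.893)²/69.893 = 0.2413
χ² = 0.0003 + 0.2848 + 0.2673 + 0.0003 + 0.2571 + 0.2413 = 1.05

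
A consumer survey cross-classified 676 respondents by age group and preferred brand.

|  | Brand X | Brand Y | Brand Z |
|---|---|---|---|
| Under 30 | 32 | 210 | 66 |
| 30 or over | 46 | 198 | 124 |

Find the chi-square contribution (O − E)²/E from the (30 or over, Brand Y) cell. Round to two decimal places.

Row total (30 or over) = 368; column total (Brand Y) = 408; N = 676.
Expected count E = 368 × 408 / 676 = 222.107.
Contribution = (O − E)²/E = (198 − 222.107)² / 222.107 = 2.62.

2.62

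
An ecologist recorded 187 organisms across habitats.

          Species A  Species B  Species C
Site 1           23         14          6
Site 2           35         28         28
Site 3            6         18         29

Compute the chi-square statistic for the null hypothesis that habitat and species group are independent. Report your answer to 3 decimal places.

25.532

Row totals: 43, 91, 53. Column totals: 64, 60, 63. Grand total N = 187.
Expected counts (row total × column total / N):
  Site 1, Species A: 43×64/187 = 14.7166
  Site 1, Species B: 43×60/187 = 13.7968
  Site 1, Species C: 43×63/187 = 14.4866
  Site 2, Species A: 91×64/187 = 31.1444
  Site 2, Species B: 91×60/187 = 29.1979
  Site 2, Species C: 91×63/187 = 30.6578
  Site 3, Species A: 53×64/187 = 18.1390
  Site 3, Species B: 53×60/187 = 17.0053
  Site 3, Species C: 53×63/187 = 17.8556
Contributions (O − E)²/E:
  (23 − 14.7166)²/14.7166 = 4.6624
  (14 − 13.7968)²/13.7968 = 0.0030
  (6 − 14.4866)²/14.4866 = 4.9717
  (35 − 31.1444)²/31.1444 = 0.4773
  (28 − 29.1979)²/29.1979 = 0.0491
  (28 − 30.6578)²/30.6578 = 0.2304
  (6 − 18.1390)²/18.1390 = 8.1237
  (18 − 17.0053)²/17.0053 = 0.0582
  (29 − 17.8556)²/17.8556 = 6.9557
χ² = 4.6624 + 0.0030 + 4.9717 + 0.4773 + 0.0491 + 0.2304 + 8.1237 + 0.0582 + 6.9557 = 25.532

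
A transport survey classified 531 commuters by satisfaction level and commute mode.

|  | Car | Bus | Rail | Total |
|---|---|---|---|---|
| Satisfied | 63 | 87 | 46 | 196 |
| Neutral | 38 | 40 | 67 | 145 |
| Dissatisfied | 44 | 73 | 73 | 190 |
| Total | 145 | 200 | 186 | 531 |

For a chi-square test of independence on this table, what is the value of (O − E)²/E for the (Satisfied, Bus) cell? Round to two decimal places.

2.35

Row total (Satisfied) = 196; column total (Bus) = 200; N = 531.
Expected count E = 196 × 200 / 531 = 73.8230.
Contribution = (O − E)²/E = (87 − 73.8230)² / 73.8230 = 2.35.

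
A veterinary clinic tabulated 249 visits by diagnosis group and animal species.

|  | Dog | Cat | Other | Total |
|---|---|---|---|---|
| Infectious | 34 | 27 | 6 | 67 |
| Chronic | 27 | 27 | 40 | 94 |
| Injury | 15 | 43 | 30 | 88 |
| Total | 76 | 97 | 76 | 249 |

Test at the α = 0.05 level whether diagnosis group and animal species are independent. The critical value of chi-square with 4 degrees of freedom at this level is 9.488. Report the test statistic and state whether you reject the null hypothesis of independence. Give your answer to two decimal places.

34.12; reject H₀

Grand total N = 249.
Expected counts (row total × column total / N):
  Infectious, Dog: 67×76/249 = 20.450
  Infectious, Cat: 67×97/249 = 26.100
  Infectious, Other: 67×76/249 = 20.450
  Chronic, Dog: 94×76/249 = 28.691
  Chronic, Cat: 94×97/249 = 36.618
  Chronic, Other: 94×76/249 = 28.691
  Injury, Dog: 88×76/249 = 26.859
  Injury, Cat: 88×97/249 = 34.281
  Injury, Other: 88×76/249 = 26.859
Contributions (O − E)²/E:
  (34 − 20.450)²/20.450 = 8.9781
  (27 − 26.100)²/26.100 = 0.0310
  (6 − 20.450)²/20.450 = 10.2104
  (27 − 28.691)²/28.691 = 0.0997
  (27 − 36.618)²/36.618 = 2.5262
  (40 − 28.691)²/28.691 = 4.4576
  (15 − 26.859)²/26.859 = 5.2361
  (43 − 34.281)²/34.281 = 2.2176
  (30 − 26.859)²/26.859 = 0.3673
χ² = 8.9781 + 0.0310 + 10.2104 + 0.0997 + 2.5262 + 4.4576 + 5.2361 + 2.2176 + 0.3673 = 34.12
df = (3−1)(3−1) = 4. Since 34.12 > 9.488, reject the null hypothesis of independence at α = 0.05.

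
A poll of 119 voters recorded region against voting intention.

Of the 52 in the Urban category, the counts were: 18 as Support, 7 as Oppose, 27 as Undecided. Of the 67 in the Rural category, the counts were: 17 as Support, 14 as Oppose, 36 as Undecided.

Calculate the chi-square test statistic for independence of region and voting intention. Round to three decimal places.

Row totals: 52, 67. Column totals: 35, 21, 63. Grand total N = 119.
Expected counts (row total × column total / N):
  Urban, Support: 52×35/119 = 15.2941
  Urban, Oppose: 52×21/119 = 9.1765
  Urban, Undecided: 52×63/119 = 27.5294
  Rural, Support: 67×35/119 = 19.7059
  Rural, Oppose: 67×21/119 = 11.8235
  Rural, Undecided: 67×63/119 = 35.4706
Contributions (O − E)²/E:
  (18 − 15.2941)²/15.2941 = 0.4787
  (7 − 9.1765)²/9.1765 = 0.5162
  (27 − 27.5294)²/27.5294 = 0.0102
  (17 − 19.7059)²/19.7059 = 0.3716
  (14 − 11.8235)²/11.8235 = 0.4007
  (36 − 35.4706)²/35.4706 = 0.0079
χ² = 0.4787 + 0.5162 + 0.0102 + 0.3716 + 0.4007 + 0.0079 = 1.785

1.785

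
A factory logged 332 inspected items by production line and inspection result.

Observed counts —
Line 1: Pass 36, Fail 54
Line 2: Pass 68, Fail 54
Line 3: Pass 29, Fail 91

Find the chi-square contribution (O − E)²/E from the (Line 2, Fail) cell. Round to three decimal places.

5.003

Row total (Line 2) = 122; column total (Fail) = 199; N = 332.
Expected count E = 122 × 199 / 332 = 73.1265.
Contribution = (O − E)²/E = (54 − 73.1265)² / 73.1265 = 5.003.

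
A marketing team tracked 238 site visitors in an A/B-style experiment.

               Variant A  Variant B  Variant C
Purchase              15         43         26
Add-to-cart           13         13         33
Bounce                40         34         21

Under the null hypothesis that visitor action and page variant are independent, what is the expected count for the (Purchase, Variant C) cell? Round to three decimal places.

28.235

Row total (Purchase) = 84; column total (Variant C) = 80; grand total N = 238.
Expected count = (row total × column total) / N = 84 × 80 / 238 = 28.235.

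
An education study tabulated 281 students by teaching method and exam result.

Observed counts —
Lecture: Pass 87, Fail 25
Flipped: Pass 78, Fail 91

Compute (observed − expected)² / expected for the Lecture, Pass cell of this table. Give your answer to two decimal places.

6.86

Row total (Lecture) = 112; column total (Pass) = 165; N = 281.
Expected count E = 112 × 165 / 281 = 65.765.
Contribution = (O − E)²/E = (87 − 65.765)² / 65.765 = 6.86.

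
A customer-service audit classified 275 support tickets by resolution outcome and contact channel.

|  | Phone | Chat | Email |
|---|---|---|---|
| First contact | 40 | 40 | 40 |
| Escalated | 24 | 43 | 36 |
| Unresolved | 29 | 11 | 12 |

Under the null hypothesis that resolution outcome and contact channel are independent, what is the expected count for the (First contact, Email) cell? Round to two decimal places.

38.40

Row total (First contact) = 120; column total (Email) = 88; grand total N = 275.
Expected count = (row total × column total) / N = 120 × 88 / 275 = 38.40.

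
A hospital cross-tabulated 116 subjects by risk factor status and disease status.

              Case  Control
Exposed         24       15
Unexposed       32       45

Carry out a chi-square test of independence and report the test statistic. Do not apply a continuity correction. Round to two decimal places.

4.14

Row totals: 39, 77. Column totals: 56, 60. Grand total N = 116.
Expected counts (row total × column total / N):
  Exposed, Case: 39×56/116 = 18.828
  Exposed, Control: 39×60/116 = 20.172
  Unexposed, Case: 77×56/116 = 37.172
  Unexposed, Control: 77×60/116 = 39.828
Contributions (O − E)²/E:
  (24 − 18.828)²/18.828 = 1.4207
  (15 − 20.172)²/20.172 = 1.3261
  (32 − 37.172)²/37.172 = 0.7196
  (45 − 39.828)²/39.828 = 0.6716
χ² = 1.4207 + 1.3261 + 0.7196 + 0.6716 = 4.14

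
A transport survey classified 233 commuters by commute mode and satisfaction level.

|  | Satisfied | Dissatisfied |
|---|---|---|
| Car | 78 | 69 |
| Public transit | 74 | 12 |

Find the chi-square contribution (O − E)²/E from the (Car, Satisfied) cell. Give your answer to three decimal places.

3.340

Row total (Car) = 147; column total (Satisfied) = 152; N = 233.
Expected count E = 147 × 152 / 233 = 95.8970.
Contribution = (O − E)²/E = (78 − 95.8970)² / 95.8970 = 3.340.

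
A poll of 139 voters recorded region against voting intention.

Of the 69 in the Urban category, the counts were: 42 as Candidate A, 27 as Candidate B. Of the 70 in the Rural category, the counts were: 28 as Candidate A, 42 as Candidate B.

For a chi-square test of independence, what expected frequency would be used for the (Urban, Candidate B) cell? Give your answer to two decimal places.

Row total (Urban) = 69; column total (Candidate B) = 69; grand total N = 139.
Expected count = (row total × column total) / N = 69 × 69 / 139 = 34.25.

34.25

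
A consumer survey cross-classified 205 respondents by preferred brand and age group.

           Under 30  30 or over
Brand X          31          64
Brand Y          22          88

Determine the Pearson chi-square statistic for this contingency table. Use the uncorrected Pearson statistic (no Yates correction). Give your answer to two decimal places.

4.24

Row totals: 95, 110. Column totals: 53, 152. Grand total N = 205.
Expected counts (row total × column total / N):
  Brand X, Under 30: 95×53/205 = 24.561
  Brand X, 30 or over: 95×152/205 = 70.439
  Brand Y, Under 30: 110×53/205 = 28.439
  Brand Y, 30 or over: 110×152/205 = 81.561
Contributions (O − E)²/E:
  (31 − 24.561)²/24.561 = 1.6881
  (64 − 70.439)²/70.439 = 0.5886
  (22 − 28.439)²/28.439 = 1.4579
  (88 − 81.561)²/81.561 = 0.5083
χ² = 1.6881 + 0.5886 + 1.4579 + 0.5083 = 4.24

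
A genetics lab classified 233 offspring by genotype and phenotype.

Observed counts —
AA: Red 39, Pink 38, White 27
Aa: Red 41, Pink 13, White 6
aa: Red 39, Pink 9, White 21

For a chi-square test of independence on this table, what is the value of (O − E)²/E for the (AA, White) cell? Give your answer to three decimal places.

0.348

Row total (AA) = 104; column total (White) = 54; N = 233.
Expected count E = 104 × 54 / 233 = 24.1030.
Contribution = (O − E)²/E = (27 − 24.1030)² / 24.1030 = 0.348.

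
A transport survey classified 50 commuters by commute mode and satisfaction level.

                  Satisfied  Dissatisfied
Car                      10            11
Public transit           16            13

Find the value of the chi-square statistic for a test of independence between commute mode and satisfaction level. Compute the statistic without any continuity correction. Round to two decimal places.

Row totals: 21, 29. Column totals: 26, 24. Grand total N = 50.
Expected counts (row total × column total / N):
  Car, Satisfied: 21×26/50 = 10.920
  Car, Dissatisfied: 21×24/50 = 10.080
  Public transit, Satisfied: 29×26/50 = 15.080
  Public transit, Dissatisfied: 29×24/50 = 13.920
Contributions (O − E)²/E:
  (10 − 10.920)²/10.920 = 0.0775
  (11 − 10.080)²/10.080 = 0.0840
  (16 − 15.080)²/15.080 = 0.0561
  (13 − 13.920)²/13.920 = 0.0608
χ² = 0.0775 + 0.0840 + 0.0561 + 0.0608 = 0.28

0.28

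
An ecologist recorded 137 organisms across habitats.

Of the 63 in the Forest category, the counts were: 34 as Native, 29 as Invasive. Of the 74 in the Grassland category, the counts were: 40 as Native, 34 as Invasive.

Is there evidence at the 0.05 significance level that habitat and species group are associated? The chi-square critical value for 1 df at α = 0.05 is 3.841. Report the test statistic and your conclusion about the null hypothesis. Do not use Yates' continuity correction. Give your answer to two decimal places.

Row totals: 63, 74. Column totals: 74, 63. Grand total N = 137.
Expected counts (row total × column total / N):
  Forest, Native: 63×74/137 = 34.029
  Forest, Invasive: 63×63/137 = 28.971
  Grassland, Native: 74×74/137 = 39.971
  Grassland, Invasive: 74×63/137 = 34.029
Contributions (O − E)²/E:
  (34 − 34.029)²/34.029 = 0.0000
  (29 − 28.971)²/28.971 = 0.0000
  (40 − 39.971)²/39.971 = 0.0000
  (34 − 34.029)²/34.029 = 0.0000
χ² = 0.0000 + 0.0000 + 0.0000 + 0.0000 = 0.00
df = (2−1)(2−1) = 1. Since 0.00 < 3.841, fail to reject the null hypothesis of independence at α = 0.05.

0.00; fail to reject H₀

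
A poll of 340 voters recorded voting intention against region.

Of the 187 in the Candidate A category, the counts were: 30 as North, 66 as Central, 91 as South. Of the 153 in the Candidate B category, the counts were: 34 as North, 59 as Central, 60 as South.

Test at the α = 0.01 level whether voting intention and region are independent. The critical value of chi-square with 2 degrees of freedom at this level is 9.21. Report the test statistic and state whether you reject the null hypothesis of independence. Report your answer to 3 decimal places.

Row totals: 187, 153. Column totals: 64, 125, 151. Grand total N = 340.
Expected counts (row total × column total / N):
  Candidate A, North: 187×64/340 = 35.2000
  Candidate A, Central: 187×125/340 = 68.7500
  Candidate A, South: 187×151/340 = 83.0500
  Candidate B, North: 153×64/340 = 28.8000
  Candidate B, Central: 153×125/340 = 56.2500
  Candidate B, South: 153×151/340 = 67.9500
Contributions (O − E)²/E:
  (30 − 35.2000)²/35.2000 = 0.7682
  (66 − 68.7500)²/68.7500 = 0.1100
  (91 − 83.0500)²/83.0500 = 0.7610
  (34 − 28.8000)²/28.8000 = 0.9389
  (59 − 56.2500)²/56.2500 = 0.1344
  (60 − 67.9500)²/67.9500 = 0.9301
χ² = 0.7682 + 0.1100 + 0.7610 + 0.9389 + 0.1344 + 0.9301 = 3.643
df = (2−1)(3−1) = 2. Since 3.643 < 9.21, fail to reject the null hypothesis of independence at α = 0.01.

3.643; fail to reject H₀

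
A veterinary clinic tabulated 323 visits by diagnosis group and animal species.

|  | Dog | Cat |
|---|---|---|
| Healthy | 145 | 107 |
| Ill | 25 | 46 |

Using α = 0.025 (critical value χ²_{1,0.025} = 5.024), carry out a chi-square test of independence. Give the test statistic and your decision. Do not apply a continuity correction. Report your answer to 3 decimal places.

Row totals: 252, 71. Column totals: 170, 153. Grand total N = 323.
Expected counts (row total × column total / N):
  Healthy, Dog: 252×170/323 = 132.6316
  Healthy, Cat: 252×153/323 = 119.3684
  Ill, Dog: 71×170/323 = 37.3684
  Ill, Cat: 71×153/323 = 33.6316
Contributions (O − E)²/E:
  (145 − 132.6316)²/132.6316 = 1.1534
  (107 − 119.3684)²/119.3684 = 1.2816
  (25 − 37.3684)²/37.3684 = 4.0938
  (46 − 33.6316)²/33.6316 = 4.5486
χ² = 1.1534 + 1.2816 + 4.0938 + 4.5486 = 11.077
df = (2−1)(2−1) = 1. Since 11.077 > 5.024, reject the null hypothesis of independence at α = 0.025.

11.077; reject H₀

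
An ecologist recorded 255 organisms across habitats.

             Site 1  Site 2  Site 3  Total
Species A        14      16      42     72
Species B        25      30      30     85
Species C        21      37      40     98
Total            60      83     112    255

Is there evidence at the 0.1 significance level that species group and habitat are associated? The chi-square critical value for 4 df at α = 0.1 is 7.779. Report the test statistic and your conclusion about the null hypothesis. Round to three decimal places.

10.377; reject H₀

Grand total N = 255.
Expected counts (row total × column total / N):
  Species A, Site 1: 72×60/255 = 16.9412
  Species A, Site 2: 72×83/255 = 23.4353
  Species A, Site 3: 72×112/255 = 31.6235
  Species B, Site 1: 85×60/255 = 20.0000
  Species B, Site 2: 85×83/255 = 27.6667
  Species B, Site 3: 85×112/255 = 37.3333
  Species C, Site 1: 98×60/255 = 23.0588
  Species C, Site 2: 98×83/255 = 31.8980
  Species C, Site 3: 98×112/255 = 43.0431
Contributions (O − E)²/E:
  (14 − 16.9412)²/16.9412 = 0.5106
  (16 − 23.4353)²/23.4353 = 2.3590
  (42 − 31.6235)²/31.6235 = 3.4048
  (25 − 20.0000)²/20.0000 = 1.2500
  (30 − 27.6667)²/27.6667 = 0.1968
  (30 − 37.3333)²/37.3333 = 1.4405
  (21 − 23.0588)²/23.0588 = 0.1838
  (37 − 31.8980)²/31.8980 = 0.8161
  (40 − 43.0431)²/43.0431 = 0.2151
χ² = 0.5106 + 2.3590 + 3.4048 + 1.2500 + 0.1968 + 1.4405 + 0.1838 + 0.8161 + 0.2151 = 10.377
df = (3−1)(3−1) = 4. Since 10.377 > 7.779, reject the null hypothesis of independence at α = 0.1.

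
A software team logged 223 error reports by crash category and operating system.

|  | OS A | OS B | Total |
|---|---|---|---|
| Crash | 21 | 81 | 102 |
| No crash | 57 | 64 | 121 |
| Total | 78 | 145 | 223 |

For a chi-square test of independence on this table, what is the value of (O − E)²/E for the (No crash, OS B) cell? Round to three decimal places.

Row total (No crash) = 121; column total (OS B) = 145; N = 223.
Expected count E = 121 × 145 / 223 = 78.6771.
Contribution = (O − E)²/E = (64 − 78.6771)² / 78.6771 = 2.738.

2.738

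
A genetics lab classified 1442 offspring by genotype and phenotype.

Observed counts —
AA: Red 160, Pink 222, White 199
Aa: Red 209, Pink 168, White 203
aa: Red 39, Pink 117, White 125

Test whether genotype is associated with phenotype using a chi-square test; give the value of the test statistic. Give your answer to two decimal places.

Row totals: 581, 580, 281. Column totals: 408, 507, 527. Grand total N = 1442.
Expected counts (row total × column total / N):
  AA, Red: 581×408/1442 = 164.388
  AA, Pink: 581×507/1442 = 204.277
  AA, White: 581×527/1442 = 212.335
  Aa, Red: 580×408/1442 = 164.105
  Aa, Pink: 580×507/1442 = 203.925
  Aa, White: 580×527/1442 = 211.969
  aa, Red: 281×408/1442 = 79.506
  aa, Pink: 281×507/1442 = 98.798
  aa, White: 281×527/1442 = 102.696
Contributions (O − E)²/E:
  (160 − 164.388)²/164.388 = 0.1171
  (222 − 204.277)²/204.277 = 1.5376
  (199 − 212.335)²/212.335 = 0.8375
  (209 − 164.105)²/164.105 = 12.2821
  (168 − 203.925)²/203.925 = 6.3288
  (203 − 211.969)²/211.969 = 0.3795
  (39 − 79.506)²/79.506 = 20.6366
  (117 − 98.798)²/98.798 = 3.3534
  (125 − 102.696)²/102.696 = 4.8441
χ² = 0.1171 + 1.5376 + 0.8375 + 12.2821 + 6.3288 + 0.3795 + 20.6366 + 3.3534 + 4.8441 = 50.32

50.32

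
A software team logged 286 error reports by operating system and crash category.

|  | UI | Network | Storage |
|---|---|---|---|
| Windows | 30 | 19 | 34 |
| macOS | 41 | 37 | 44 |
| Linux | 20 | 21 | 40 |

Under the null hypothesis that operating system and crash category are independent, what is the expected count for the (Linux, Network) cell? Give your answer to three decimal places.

21.808

Row total (Linux) = 81; column total (Network) = 77; grand total N = 286.
Expected count = (row total × column total) / N = 81 × 77 / 286 = 21.808.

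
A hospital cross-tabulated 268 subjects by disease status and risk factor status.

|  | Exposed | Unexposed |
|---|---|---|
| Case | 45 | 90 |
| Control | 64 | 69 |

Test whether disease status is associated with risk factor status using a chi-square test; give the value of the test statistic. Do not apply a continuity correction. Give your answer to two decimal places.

6.07

Row totals: 135, 133. Column totals: 109, 159. Grand total N = 268.
Expected counts (row total × column total / N):
  Case, Exposed: 135×109/268 = 54.907
  Case, Unexposed: 135×159/268 = 80.093
  Control, Exposed: 133×109/268 = 54.093
  Control, Unexposed: 133×159/268 = 78.907
Contributions (O − E)²/E:
  (45 − 54.907)²/54.907 = 1.7875
  (90 − 80.093)²/80.093 = 1.2254
  (64 − 54.093)²/54.093 = 1.8144
  (69 − 78.907)²/78.907 = 1.2439
χ² = 1.7875 + 1.2254 + 1.8144 + 1.2439 = 6.07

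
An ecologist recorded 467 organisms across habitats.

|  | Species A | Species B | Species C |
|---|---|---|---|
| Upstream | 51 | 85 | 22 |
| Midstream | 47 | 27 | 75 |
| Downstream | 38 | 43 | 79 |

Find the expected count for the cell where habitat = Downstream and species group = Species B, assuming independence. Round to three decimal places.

Row total (Downstream) = 160; column total (Species B) = 155; grand total N = 467.
Expected count = (row total × column total) / N = 160 × 155 / 467 = 53.105.

53.105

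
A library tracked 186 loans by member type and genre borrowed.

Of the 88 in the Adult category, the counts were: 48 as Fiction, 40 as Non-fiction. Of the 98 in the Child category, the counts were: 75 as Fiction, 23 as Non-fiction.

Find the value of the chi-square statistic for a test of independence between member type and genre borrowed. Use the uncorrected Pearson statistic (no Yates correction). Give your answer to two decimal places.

10.01

Row totals: 88, 98. Column totals: 123, 63. Grand total N = 186.
Expected counts (row total × column total / N):
  Adult, Fiction: 88×123/186 = 58.194
  Adult, Non-fiction: 88×63/186 = 29.806
  Child, Fiction: 98×123/186 = 64.806
  Child, Non-fiction: 98×63/186 = 33.194
Contributions (O − E)²/E:
  (48 − 58.194)²/58.194 = 1.7857
  (40 − 29.806)²/29.806 = 3.4865
  (75 − 64.806)²/64.806 = 1.6035
  (23 − 33.194)²/33.194 = 3.1306
χ² = 1.7857 + 3.4865 + 1.6035 + 3.1306 = 10.01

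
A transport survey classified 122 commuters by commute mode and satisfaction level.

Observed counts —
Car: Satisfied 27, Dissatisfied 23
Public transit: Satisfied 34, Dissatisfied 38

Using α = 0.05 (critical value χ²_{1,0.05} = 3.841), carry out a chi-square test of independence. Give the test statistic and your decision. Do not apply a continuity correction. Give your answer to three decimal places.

Row totals: 50, 72. Column totals: 61, 61. Grand total N = 122.
Expected counts (row total × column total / N):
  Car, Satisfied: 50×61/122 = 25.0000
  Car, Dissatisfied: 50×61/122 = 25.0000
  Public transit, Satisfied: 72×61/122 = 36.0000
  Public transit, Dissatisfied: 72×61/122 = 36.0000
Contributions (O − E)²/E:
  (27 − 25.0000)²/25.0000 = 0.1600
  (23 − 25.0000)²/25.0000 = 0.1600
  (34 − 36.0000)²/36.0000 = 0.1111
  (38 − 36.0000)²/36.0000 = 0.1111
χ² = 0.1600 + 0.1600 + 0.1111 + 0.1111 = 0.542
df = (2−1)(2−1) = 1. Since 0.542 < 3.841, fail to reject the null hypothesis of independence at α = 0.05.

0.542; fail to reject H₀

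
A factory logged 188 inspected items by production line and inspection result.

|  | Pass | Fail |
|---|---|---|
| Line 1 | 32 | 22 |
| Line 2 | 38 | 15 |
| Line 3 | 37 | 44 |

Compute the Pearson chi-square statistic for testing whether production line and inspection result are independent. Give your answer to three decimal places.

9.015

Row totals: 54, 53, 81. Column totals: 107, 81. Grand total N = 188.
Expected counts (row total × column total / N):
  Line 1, Pass: 54×107/188 = 30.7340
  Line 1, Fail: 54×81/188 = 23.2660
  Line 2, Pass: 53×107/188 = 30.1649
  Line 2, Fail: 53×81/188 = 22.8351
  Line 3, Pass: 81×107/188 = 46.1011
  Line 3, Fail: 81×81/188 = 34.8989
Contributions (O − E)²/E:
  (32 − 30.7340)²/30.7340 = 0.0521
  (22 − 23.2660)²/23.2660 = 0.0689
  (38 − 30.1649)²/30.1649 = 2.0351
  (15 − 22.8351)²/22.8351 = 2.6884
  (37 − 46.1011)²/46.1011 = 1.7967
  (44 − 34.8989)²/34.8989 = 2.3734
χ² = 0.0521 + 0.0689 + 2.0351 + 2.6884 + 1.7967 + 2.3734 = 9.015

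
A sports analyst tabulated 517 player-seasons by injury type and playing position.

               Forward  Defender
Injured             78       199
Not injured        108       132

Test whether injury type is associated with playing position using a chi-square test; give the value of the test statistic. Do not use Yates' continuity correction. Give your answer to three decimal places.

Row totals: 277, 240. Column totals: 186, 331. Grand total N = 517.
Expected counts (row total × column total / N):
  Injured, Forward: 277×186/517 = 99.6557
  Injured, Defender: 277×331/517 = 177.3443
  Not injured, Forward: 240×186/517 = 86.3443
  Not injured, Defender: 240×331/517 = 153.6557
Contributions (O − E)²/E:
  (78 − 99.6557)²/99.6557 = 4.7059
  (199 − 177.3443)²/177.3443 = 2.6444
  (108 − 86.3443)²/86.3443 = 5.4314
  (132 − 153.6557)²/153.6557 = 3.0521
χ² = 4.7059 + 2.6444 + 5.4314 + 3.0521 = 15.834

15.834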